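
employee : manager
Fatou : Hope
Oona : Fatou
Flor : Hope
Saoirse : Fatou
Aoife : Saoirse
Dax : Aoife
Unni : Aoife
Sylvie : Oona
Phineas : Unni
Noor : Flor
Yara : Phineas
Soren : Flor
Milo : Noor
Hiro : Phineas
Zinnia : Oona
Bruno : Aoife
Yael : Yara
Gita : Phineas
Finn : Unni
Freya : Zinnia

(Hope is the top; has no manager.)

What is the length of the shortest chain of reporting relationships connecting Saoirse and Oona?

2

Saoirse is 1 level below Fatou, and Oona is 1 level below Fatou (their lowest common manager). The shortest path runs up from Saoirse to Fatou and back down to Oona: 1 + 1 = 2 links.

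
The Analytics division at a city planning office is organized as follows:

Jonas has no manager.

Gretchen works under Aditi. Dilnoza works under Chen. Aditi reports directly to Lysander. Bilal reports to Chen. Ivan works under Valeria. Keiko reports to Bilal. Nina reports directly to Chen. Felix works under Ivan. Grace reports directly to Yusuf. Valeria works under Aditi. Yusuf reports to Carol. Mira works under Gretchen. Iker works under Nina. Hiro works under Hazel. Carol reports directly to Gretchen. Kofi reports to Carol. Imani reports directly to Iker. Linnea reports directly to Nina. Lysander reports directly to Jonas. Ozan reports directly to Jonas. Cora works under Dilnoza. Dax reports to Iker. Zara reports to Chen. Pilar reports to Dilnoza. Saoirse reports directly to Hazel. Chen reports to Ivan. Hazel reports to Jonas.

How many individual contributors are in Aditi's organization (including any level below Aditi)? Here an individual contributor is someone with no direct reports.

11

The people in Aditi's organization with no one reporting to them are Kofi, Grace, Mira, Felix, Zara, Keiko, Imani, Dax, Linnea, Pilar, Cora. That is 11.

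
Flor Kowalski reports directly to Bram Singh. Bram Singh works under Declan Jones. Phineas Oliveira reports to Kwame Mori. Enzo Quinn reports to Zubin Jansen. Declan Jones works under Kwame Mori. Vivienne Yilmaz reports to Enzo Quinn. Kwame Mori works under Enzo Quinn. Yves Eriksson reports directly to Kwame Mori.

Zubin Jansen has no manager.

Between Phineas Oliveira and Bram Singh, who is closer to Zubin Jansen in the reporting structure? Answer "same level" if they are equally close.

Phineas Oliveira

Phineas Oliveira is 3 levels below Zubin Jansen; Bram Singh is 4. Phineas Oliveira is higher.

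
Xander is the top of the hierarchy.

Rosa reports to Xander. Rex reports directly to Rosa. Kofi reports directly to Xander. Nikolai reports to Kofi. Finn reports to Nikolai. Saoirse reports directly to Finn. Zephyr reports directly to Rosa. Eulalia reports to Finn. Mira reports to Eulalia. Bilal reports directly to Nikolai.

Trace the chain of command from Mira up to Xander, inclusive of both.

Mira -> Eulalia -> Finn -> Nikolai -> Kofi -> Xander

Mira reports to Eulalia. Eulalia reports to Finn. Finn reports to Nikolai. Nikolai reports to Kofi. Kofi reports to Xander. Xander is at the top.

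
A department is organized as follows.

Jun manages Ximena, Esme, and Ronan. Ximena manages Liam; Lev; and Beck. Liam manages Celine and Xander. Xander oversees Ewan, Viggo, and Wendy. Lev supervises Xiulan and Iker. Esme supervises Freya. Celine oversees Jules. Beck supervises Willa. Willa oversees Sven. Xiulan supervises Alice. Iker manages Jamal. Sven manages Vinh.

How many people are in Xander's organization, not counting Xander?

3

Xander directly manages Ewan, Viggo, Wendy. Ewan has no reports. Viggo has no reports. Wendy has no reports. So Xander's organization is 3 direct reports plus everyone under them: 1 + 1 + 1 = 3.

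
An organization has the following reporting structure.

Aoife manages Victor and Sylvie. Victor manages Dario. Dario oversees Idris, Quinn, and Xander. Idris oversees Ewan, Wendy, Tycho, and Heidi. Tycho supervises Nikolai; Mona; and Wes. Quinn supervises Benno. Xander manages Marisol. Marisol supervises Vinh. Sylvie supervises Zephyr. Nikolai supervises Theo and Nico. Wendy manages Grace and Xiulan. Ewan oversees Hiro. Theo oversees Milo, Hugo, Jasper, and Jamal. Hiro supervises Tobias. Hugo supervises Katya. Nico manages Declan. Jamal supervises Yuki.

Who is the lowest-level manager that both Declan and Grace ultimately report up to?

Declan's chain of managers is Nico, Nikolai, Tycho, Idris, Dario, Victor, Aoife. Grace's chain of managers is Wendy, Idris, Dario, Victor, Aoife. The first manager that appears in both chains is Idris.

Idris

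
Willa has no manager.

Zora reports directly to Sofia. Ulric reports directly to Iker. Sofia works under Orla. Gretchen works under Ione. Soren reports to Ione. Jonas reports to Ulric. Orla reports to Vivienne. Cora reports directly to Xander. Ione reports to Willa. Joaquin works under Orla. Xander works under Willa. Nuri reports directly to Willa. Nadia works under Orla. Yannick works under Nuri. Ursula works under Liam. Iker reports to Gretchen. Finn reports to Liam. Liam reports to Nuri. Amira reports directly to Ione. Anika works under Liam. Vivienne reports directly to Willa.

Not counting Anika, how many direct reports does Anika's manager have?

Anika reports to Liam. Liam's other direct reports are Ursula, Finn — 2 peers.

2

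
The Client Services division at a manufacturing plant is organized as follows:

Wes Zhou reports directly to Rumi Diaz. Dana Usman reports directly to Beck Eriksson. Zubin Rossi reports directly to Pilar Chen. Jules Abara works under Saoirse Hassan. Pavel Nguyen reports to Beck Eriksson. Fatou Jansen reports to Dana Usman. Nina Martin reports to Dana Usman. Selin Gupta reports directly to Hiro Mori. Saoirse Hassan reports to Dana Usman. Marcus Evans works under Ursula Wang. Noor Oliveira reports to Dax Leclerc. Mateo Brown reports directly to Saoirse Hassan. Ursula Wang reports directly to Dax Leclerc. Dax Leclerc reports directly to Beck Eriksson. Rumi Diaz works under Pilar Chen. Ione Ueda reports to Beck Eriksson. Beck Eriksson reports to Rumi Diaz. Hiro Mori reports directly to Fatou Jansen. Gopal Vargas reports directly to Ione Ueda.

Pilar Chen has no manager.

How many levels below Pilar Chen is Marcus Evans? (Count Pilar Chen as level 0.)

Chain from Marcus Evans up to Pilar Chen: Marcus Evans → Ursula Wang → Dax Leclerc → Beck Eriksson → Rumi Diaz → Pilar Chen. That is 5 steps up, so Marcus Evans is 5 levels below Pilar Chen.

5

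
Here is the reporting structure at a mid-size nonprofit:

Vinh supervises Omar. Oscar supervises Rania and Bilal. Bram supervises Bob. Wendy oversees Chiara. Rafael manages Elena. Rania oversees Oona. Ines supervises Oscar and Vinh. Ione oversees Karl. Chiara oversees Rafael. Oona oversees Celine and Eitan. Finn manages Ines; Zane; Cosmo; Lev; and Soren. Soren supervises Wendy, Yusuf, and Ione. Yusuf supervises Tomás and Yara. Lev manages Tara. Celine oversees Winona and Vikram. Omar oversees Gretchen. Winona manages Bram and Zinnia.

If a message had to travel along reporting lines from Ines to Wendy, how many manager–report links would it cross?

3

Ines is 1 level below Finn, and Wendy is 2 levels below Finn (their lowest common manager). The shortest path runs up from Ines to Finn and back down to Wendy: 1 + 2 = 3 links.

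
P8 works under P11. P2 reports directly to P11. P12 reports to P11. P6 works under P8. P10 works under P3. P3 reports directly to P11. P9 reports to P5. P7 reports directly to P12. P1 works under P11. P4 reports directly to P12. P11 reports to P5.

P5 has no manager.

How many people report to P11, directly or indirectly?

9

P11 directly manages P2, P12, P1, P3, P8. P2 has no reports. Under P12: P4, P7 (2). P1 has no reports. Under P3: P10 (1). Under P8: P6 (1). So P11's organization is 5 direct reports plus everyone under them: 1 + 3 + 1 + 2 + 2 = 9.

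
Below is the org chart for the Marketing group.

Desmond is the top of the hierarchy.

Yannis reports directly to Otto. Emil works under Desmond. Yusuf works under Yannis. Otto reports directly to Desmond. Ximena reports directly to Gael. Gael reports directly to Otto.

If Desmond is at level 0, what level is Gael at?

Chain from Gael up to Desmond: Gael → Otto → Desmond. That is 2 steps up, so Gael is 2 levels below Desmond.

2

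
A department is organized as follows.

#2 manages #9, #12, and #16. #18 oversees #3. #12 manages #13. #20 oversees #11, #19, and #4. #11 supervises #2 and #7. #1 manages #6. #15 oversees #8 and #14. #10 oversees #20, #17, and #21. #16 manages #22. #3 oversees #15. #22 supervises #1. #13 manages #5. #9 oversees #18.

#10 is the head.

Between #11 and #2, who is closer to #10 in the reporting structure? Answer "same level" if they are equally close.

#11 is 2 levels below #10; #2 is 3. #11 is higher.

#11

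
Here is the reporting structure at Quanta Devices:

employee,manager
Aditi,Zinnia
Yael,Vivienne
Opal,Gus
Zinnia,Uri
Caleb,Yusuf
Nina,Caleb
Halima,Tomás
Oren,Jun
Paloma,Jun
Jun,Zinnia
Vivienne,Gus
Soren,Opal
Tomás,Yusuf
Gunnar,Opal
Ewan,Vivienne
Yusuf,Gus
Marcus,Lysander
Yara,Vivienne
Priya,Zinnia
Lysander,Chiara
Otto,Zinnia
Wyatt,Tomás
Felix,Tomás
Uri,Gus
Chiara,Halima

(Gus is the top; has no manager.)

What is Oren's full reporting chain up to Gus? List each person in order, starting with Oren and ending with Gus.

Oren -> Jun -> Zinnia -> Uri -> Gus

Oren reports to Jun. Jun reports to Zinnia. Zinnia reports to Uri. Uri reports to Gus. Gus is at the top.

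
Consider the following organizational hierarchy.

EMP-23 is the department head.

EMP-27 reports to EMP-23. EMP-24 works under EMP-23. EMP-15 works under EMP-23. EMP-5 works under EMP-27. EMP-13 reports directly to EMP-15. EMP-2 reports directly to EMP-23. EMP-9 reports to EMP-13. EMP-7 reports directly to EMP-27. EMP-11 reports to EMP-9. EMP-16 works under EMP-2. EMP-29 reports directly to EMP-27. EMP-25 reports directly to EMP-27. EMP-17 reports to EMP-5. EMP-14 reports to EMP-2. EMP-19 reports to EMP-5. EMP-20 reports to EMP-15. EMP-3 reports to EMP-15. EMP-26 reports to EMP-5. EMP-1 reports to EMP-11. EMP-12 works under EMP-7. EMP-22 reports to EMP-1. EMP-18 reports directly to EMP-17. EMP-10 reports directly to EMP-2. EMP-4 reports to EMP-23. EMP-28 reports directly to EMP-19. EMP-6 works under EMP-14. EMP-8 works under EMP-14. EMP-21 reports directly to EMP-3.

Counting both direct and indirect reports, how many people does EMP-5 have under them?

5

EMP-5 directly manages EMP-17, EMP-19, EMP-26. Under EMP-17: EMP-18 (1). Under EMP-19: EMP-28 (1). EMP-26 has no reports. So EMP-5's organization is 3 direct reports plus everyone under them: 2 + 2 + 1 = 5.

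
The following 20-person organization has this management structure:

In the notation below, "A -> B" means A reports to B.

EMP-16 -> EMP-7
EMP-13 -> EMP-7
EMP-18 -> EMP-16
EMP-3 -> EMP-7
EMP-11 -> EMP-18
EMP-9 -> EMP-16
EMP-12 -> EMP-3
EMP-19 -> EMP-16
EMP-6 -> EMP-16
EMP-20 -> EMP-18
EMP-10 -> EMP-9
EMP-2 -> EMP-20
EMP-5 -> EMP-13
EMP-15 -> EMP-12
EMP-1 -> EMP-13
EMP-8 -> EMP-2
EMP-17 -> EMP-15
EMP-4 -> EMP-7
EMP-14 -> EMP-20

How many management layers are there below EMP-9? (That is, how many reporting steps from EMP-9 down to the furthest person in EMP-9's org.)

1

The longest chain under EMP-9 runs EMP-9 → EMP-10, which is 1 level below EMP-9.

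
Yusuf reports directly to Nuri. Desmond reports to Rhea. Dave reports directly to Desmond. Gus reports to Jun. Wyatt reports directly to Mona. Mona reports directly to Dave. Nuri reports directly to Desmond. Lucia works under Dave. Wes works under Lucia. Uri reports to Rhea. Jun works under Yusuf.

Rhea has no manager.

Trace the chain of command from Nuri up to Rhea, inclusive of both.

Nuri -> Desmond -> Rhea

Nuri reports to Desmond. Desmond reports to Rhea. Rhea is at the top.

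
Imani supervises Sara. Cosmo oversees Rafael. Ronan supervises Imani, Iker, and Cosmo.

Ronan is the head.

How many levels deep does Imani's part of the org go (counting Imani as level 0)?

The longest chain under Imani runs Imani → Sara, which is 1 level below Imani.

1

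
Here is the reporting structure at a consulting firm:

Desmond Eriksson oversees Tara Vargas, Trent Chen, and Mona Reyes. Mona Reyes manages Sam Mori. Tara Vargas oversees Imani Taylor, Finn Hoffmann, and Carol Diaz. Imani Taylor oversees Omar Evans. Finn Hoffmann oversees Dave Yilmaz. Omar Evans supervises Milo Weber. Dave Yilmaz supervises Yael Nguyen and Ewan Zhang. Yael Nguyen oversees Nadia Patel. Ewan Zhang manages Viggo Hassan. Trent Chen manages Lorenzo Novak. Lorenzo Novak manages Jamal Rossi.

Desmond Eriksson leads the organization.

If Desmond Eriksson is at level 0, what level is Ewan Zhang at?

4

Chain from Ewan Zhang up to Desmond Eriksson: Ewan Zhang → Dave Yilmaz → Finn Hoffmann → Tara Vargas → Desmond Eriksson. That is 4 steps up, so Ewan Zhang is 4 levels below Desmond Eriksson.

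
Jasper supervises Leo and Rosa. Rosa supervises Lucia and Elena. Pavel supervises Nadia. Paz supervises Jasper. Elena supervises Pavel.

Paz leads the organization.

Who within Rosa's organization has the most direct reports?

Direct-report counts within Rosa's organization: Rosa has 2; Elena has 1; Pavel has 1. The largest is 2, held by Rosa.

Rosa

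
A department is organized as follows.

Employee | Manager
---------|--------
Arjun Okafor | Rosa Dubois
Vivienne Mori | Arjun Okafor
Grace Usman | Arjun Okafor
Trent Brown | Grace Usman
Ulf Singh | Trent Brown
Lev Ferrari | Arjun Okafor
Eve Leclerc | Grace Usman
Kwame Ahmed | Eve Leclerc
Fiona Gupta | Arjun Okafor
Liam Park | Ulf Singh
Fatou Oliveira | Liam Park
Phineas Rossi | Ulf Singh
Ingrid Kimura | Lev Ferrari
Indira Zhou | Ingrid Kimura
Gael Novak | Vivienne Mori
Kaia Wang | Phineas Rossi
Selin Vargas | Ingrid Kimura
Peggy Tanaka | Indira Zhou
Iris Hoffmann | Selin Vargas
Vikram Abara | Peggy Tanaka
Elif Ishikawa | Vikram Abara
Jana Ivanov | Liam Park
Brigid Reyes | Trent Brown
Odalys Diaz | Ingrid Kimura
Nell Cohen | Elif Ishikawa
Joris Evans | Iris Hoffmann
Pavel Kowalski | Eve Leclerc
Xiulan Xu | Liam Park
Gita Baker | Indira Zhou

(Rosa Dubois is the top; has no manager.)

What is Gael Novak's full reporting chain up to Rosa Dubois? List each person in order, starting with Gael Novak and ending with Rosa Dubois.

Gael Novak reports to Vivienne Mori. Vivienne Mori reports to Arjun Okafor. Arjun Okafor reports to Rosa Dubois. Rosa Dubois is at the top.

Gael Novak -> Vivienne Mori -> Arjun Okafor -> Rosa Dubois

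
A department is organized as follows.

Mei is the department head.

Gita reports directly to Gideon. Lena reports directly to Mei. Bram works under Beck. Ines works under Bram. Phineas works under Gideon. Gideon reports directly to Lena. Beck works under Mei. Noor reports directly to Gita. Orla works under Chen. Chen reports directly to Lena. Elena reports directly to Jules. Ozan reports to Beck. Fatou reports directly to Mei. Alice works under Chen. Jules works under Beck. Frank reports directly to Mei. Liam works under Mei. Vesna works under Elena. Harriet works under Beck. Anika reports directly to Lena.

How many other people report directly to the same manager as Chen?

2

Chen reports to Lena. Lena's other direct reports are Gideon, Anika — 2 peers.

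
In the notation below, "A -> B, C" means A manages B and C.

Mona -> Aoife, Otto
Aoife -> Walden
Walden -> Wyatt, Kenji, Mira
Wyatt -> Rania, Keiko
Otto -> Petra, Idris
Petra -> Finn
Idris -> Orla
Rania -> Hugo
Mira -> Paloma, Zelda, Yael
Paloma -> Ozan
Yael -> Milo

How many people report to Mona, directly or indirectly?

Mona directly manages Aoife, Otto. Under Aoife: Walden, Mira, Yael, Milo, Zelda, Paloma, Ozan, Kenji, Wyatt, Keiko, Rania, Hugo (12). Under Otto: Idris, Orla, Petra, Finn (4). So Mona's organization is 2 direct reports plus everyone under them: 13 + 5 = 18.

18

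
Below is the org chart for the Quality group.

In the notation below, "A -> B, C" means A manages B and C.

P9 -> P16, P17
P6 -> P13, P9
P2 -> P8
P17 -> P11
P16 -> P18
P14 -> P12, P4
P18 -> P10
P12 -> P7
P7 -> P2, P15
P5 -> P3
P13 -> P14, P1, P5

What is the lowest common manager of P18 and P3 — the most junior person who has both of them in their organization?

P18's chain of managers is P16, P9, P6. P3's chain of managers is P5, P13, P6. The first manager that appears in both chains is P6.

P6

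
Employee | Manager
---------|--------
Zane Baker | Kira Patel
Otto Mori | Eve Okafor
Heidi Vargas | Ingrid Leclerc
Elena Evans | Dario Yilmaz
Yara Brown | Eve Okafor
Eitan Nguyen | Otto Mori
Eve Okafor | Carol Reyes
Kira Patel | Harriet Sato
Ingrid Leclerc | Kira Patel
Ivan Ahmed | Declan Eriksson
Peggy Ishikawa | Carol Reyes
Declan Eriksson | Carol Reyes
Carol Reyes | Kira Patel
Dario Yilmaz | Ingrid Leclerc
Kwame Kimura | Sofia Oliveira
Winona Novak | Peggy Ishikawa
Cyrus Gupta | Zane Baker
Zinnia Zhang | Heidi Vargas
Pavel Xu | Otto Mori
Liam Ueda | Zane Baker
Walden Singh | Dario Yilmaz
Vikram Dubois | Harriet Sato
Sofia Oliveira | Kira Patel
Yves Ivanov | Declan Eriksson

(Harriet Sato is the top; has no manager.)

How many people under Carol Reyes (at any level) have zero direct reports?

6

The people in Carol Reyes's organization with no one reporting to them are Yves Ivanov, Ivan Ahmed, Winona Novak, Yara Brown, Pavel Xu, Eitan Nguyen. That is 6.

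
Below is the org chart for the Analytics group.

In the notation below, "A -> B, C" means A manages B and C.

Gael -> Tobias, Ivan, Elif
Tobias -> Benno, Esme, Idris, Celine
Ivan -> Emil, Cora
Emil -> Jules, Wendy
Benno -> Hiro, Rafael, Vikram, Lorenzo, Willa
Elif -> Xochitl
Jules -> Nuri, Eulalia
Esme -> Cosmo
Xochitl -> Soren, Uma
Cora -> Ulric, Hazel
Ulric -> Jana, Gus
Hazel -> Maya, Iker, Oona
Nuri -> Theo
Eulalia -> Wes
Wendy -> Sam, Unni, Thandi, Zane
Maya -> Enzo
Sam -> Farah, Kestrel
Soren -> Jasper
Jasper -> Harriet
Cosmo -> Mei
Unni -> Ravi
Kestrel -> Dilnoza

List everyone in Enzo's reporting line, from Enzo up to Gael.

Enzo reports to Maya. Maya reports to Hazel. Hazel reports to Cora. Cora reports to Ivan. Ivan reports to Gael. Gael is at the top.

Enzo -> Maya -> Hazel -> Cora -> Ivan -> Gael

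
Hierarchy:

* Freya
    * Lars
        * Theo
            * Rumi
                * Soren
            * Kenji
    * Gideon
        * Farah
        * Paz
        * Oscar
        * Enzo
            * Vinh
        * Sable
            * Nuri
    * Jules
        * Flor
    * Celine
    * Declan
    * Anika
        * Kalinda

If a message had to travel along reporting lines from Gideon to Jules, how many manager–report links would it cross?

Gideon is 1 level below Freya, and Jules is 1 level below Freya (their lowest common manager). The shortest path runs up from Gideon to Freya and back down to Jules: 1 + 1 = 2 links.

2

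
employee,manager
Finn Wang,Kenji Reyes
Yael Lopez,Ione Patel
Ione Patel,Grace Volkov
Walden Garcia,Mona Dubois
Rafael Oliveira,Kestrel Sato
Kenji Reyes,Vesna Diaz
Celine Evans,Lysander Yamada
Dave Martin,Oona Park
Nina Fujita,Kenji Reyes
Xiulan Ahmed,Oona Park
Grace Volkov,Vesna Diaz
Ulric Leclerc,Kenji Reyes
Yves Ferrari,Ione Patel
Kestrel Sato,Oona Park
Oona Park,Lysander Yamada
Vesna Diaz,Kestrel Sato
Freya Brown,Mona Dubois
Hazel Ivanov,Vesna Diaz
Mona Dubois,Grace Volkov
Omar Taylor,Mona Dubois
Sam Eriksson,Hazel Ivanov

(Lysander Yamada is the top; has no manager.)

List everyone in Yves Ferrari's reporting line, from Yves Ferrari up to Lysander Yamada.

Yves Ferrari -> Ione Patel -> Grace Volkov -> Vesna Diaz -> Kestrel Sato -> Oona Park -> Lysander Yamada

Yves Ferrari reports to Ione Patel. Ione Patel reports to Grace Volkov. Grace Volkov reports to Vesna Diaz. Vesna Diaz reports to Kestrel Sato. Kestrel Sato reports to Oona Park. Oona Park reports to Lysander Yamada. Lysander Yamada is at the top.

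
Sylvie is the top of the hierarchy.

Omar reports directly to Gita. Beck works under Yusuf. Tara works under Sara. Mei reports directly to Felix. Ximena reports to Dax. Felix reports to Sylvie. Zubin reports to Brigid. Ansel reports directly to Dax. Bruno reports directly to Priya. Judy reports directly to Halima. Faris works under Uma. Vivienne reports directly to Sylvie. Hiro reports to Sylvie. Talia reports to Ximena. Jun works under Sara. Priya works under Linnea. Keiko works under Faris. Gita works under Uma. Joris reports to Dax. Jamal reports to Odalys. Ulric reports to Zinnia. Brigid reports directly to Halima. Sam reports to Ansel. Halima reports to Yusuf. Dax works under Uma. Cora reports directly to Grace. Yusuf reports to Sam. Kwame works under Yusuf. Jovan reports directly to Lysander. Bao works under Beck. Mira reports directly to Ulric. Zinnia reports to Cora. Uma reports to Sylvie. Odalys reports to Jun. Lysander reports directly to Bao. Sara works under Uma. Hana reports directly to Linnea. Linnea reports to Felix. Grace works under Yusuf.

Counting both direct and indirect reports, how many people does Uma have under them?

Uma directly manages Dax, Sara, Gita, Faris. Under Dax: Joris, Ximena, Talia, Ansel, Sam, Yusuf, Kwame, Beck, Bao, Lysander, Jovan, Halima, Brigid, Zubin, Judy, Grace, Cora, Zinnia, Ulric, Mira (20). Under Sara: Tara, Jun, Odalys, Jamal (4). Under Gita: Omar (1). Under Faris: Keiko (1). So Uma's organization is 4 direct reports plus everyone under them: 21 + 5 + 2 + 2 = 30.

30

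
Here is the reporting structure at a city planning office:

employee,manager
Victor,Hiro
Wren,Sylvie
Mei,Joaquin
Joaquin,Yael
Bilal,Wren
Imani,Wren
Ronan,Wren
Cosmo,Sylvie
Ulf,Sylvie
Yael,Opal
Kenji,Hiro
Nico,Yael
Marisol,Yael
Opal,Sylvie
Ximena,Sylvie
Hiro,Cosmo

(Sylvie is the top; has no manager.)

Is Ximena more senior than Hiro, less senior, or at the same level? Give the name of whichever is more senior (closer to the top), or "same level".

Ximena is 1 level below Sylvie; Hiro is 2. Ximena is higher.

Ximena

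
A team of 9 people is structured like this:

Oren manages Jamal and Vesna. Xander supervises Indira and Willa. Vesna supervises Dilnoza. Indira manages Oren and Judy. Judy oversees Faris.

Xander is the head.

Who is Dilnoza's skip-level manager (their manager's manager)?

Oren

Dilnoza reports to Vesna, and Vesna reports to Oren. So Dilnoza's skip-level manager is Oren.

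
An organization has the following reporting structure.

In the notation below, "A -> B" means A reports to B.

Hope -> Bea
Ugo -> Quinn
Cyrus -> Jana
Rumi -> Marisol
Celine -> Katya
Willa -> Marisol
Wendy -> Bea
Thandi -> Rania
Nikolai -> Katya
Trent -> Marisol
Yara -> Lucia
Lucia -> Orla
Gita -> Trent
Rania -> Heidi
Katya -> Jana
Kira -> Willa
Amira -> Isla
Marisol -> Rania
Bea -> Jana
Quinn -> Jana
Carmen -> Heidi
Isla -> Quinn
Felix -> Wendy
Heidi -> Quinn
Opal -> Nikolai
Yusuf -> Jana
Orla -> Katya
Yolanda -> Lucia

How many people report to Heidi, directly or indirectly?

9

Heidi directly manages Rania, Carmen. Under Rania: Thandi, Marisol, Willa, Kira, Rumi, Trent, Gita (7). Carmen has no reports. So Heidi's organization is 2 direct reports plus everyone under them: 8 + 1 = 9.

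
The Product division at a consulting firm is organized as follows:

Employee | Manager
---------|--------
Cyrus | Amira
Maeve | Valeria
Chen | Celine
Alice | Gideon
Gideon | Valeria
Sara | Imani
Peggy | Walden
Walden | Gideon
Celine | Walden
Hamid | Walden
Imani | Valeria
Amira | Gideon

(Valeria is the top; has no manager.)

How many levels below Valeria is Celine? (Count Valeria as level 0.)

3

Chain from Celine up to Valeria: Celine → Walden → Gideon → Valeria. That is 3 steps up, so Celine is 3 levels below Valeria.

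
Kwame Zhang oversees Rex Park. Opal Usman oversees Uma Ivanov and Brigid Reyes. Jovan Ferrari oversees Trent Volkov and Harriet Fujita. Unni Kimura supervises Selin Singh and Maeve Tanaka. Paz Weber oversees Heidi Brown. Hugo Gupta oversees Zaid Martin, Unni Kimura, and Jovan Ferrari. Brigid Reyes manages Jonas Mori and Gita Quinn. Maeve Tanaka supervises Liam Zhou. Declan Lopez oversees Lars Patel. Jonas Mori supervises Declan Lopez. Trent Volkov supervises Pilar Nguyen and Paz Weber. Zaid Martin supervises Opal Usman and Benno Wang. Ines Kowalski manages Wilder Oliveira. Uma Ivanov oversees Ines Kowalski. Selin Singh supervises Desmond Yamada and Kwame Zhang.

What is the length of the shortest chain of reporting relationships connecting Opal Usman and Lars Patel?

Lars Patel is in Opal Usman's organization: the chain from Lars Patel up to Opal Usman is Lars Patel → Declan Lopez → Jonas Mori → Brigid Reyes → Opal Usman, which is 4 links.

4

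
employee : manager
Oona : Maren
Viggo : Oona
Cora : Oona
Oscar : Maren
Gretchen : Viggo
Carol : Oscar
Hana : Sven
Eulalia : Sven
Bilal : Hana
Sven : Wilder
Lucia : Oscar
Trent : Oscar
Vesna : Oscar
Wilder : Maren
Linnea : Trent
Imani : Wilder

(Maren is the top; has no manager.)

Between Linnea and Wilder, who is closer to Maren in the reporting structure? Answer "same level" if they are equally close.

Linnea is 3 levels below Maren; Wilder is 1. Wilder is higher.

Wilder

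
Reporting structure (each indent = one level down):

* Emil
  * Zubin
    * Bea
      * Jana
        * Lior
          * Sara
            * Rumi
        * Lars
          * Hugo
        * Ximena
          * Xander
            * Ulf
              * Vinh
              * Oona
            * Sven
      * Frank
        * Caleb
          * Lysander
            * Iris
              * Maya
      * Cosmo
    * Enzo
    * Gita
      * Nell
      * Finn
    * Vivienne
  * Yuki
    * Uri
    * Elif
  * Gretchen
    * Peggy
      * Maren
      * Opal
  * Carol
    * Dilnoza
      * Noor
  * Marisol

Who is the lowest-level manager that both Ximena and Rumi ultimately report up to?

Jana

Ximena's chain of managers is Jana, Bea, Zubin, Emil. Rumi's chain of managers is Sara, Lior, Jana, Bea, Zubin, Emil. The first manager that appears in both chains is Jana.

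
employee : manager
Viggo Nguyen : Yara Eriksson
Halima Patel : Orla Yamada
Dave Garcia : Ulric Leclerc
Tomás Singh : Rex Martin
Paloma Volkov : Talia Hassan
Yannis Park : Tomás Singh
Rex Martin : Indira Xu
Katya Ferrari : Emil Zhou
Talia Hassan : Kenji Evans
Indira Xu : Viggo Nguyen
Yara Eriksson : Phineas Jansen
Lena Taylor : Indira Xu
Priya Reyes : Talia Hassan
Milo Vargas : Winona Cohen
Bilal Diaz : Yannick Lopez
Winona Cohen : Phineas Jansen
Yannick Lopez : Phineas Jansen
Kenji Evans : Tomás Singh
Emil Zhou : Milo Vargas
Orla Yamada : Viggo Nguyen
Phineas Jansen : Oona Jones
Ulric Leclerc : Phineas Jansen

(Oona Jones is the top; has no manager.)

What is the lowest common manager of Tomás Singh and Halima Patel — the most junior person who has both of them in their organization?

Tomás Singh's chain of managers is Rex Martin, Indira Xu, Viggo Nguyen, Yara Eriksson, Phineas Jansen, Oona Jones. Halima Patel's chain of managers is Orla Yamada, Viggo Nguyen, Yara Eriksson, Phineas Jansen, Oona Jones. The first manager that appears in both chains is Viggo Nguyen.

Viggo Nguyen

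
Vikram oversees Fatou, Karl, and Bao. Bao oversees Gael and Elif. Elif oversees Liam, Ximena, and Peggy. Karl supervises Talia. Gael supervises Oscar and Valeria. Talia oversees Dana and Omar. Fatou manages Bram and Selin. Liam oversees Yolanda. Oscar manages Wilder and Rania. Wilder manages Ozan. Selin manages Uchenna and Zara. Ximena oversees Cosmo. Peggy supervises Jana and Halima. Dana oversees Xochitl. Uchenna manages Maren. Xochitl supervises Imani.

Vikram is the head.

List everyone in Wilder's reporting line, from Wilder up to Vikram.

Wilder reports to Oscar. Oscar reports to Gael. Gael reports to Bao. Bao reports to Vikram. Vikram is at the top.

Wilder -> Oscar -> Gael -> Bao -> Vikram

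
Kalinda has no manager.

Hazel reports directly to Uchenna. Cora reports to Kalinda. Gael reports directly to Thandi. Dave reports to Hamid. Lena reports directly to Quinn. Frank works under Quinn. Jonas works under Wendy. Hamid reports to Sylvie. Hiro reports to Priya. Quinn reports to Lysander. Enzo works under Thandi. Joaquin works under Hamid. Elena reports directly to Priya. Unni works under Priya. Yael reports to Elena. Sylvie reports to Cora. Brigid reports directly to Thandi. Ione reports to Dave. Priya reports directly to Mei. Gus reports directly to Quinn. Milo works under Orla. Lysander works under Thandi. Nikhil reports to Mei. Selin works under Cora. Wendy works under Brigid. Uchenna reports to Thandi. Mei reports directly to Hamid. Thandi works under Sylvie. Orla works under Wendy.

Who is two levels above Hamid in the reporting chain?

Cora

Hamid reports to Sylvie, and Sylvie reports to Cora. So Hamid's skip-level manager is Cora.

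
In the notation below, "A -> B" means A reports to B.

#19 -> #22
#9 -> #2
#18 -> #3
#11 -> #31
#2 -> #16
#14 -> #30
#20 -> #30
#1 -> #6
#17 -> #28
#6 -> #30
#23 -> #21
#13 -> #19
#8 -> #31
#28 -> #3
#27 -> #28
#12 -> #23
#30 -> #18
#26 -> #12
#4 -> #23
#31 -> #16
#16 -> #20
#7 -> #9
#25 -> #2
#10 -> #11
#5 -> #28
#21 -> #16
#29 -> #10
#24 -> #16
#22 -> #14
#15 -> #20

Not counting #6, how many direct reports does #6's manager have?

2

#6 reports to #30. #30's other direct reports are #20, #14 — 2 peers.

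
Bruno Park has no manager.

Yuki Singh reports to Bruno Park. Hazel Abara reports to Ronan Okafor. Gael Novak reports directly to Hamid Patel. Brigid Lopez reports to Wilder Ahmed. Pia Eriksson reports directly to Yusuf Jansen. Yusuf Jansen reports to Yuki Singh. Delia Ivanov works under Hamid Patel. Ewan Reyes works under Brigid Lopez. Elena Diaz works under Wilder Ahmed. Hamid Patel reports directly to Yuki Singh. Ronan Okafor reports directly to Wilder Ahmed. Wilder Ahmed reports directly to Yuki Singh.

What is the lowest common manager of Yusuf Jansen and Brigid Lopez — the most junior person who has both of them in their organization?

Yuki Singh

Yusuf Jansen's chain of managers is Yuki Singh, Bruno Park. Brigid Lopez's chain of managers is Wilder Ahmed, Yuki Singh, Bruno Park. The first manager that appears in both chains is Yuki Singh.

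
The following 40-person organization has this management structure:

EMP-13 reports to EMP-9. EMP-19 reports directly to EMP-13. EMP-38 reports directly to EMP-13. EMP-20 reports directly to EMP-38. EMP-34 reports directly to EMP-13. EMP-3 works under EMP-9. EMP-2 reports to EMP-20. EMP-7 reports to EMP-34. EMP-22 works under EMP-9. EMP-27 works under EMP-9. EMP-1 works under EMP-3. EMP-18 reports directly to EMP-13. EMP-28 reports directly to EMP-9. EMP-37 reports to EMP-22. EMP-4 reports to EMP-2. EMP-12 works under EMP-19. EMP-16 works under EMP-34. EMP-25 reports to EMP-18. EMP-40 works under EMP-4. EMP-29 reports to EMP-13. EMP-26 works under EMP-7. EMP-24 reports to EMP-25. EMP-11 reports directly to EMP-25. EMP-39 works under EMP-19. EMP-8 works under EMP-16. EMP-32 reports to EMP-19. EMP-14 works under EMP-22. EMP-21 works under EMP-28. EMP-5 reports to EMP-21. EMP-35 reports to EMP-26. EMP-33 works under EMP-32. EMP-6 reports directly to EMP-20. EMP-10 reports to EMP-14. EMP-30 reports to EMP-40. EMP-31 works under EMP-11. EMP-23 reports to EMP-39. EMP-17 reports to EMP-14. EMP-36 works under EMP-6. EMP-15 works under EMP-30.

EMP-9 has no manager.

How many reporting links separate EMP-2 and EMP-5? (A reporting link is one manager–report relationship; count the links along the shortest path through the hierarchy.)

7

EMP-2 is 4 levels below EMP-9, and EMP-5 is 3 levels below EMP-9 (their lowest common manager). The shortest path runs up from EMP-2 to EMP-9 and back down to EMP-5: 4 + 3 = 7 links.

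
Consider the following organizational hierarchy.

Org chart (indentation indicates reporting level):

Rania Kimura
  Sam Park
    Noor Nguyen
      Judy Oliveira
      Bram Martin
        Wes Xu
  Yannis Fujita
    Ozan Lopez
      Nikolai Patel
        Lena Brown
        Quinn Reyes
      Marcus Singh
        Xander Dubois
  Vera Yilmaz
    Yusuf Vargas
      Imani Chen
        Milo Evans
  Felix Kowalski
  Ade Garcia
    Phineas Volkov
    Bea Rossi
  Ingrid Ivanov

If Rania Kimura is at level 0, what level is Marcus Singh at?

3

Chain from Marcus Singh up to Rania Kimura: Marcus Singh → Ozan Lopez → Yannis Fujita → Rania Kimura. That is 3 steps up, so Marcus Singh is 3 levels below Rania Kimura.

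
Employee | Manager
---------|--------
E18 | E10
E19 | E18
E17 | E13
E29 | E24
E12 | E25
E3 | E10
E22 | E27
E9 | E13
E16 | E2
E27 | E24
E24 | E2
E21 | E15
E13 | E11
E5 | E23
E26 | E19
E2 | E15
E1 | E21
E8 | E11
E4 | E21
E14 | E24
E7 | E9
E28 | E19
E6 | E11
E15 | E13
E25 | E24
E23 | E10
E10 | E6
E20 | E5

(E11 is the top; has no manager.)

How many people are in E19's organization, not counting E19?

E19 directly manages E28, E26. E28 has no reports. E26 has no reports. So E19's organization is 2 direct reports plus everyone under them: 1 + 1 = 2.

2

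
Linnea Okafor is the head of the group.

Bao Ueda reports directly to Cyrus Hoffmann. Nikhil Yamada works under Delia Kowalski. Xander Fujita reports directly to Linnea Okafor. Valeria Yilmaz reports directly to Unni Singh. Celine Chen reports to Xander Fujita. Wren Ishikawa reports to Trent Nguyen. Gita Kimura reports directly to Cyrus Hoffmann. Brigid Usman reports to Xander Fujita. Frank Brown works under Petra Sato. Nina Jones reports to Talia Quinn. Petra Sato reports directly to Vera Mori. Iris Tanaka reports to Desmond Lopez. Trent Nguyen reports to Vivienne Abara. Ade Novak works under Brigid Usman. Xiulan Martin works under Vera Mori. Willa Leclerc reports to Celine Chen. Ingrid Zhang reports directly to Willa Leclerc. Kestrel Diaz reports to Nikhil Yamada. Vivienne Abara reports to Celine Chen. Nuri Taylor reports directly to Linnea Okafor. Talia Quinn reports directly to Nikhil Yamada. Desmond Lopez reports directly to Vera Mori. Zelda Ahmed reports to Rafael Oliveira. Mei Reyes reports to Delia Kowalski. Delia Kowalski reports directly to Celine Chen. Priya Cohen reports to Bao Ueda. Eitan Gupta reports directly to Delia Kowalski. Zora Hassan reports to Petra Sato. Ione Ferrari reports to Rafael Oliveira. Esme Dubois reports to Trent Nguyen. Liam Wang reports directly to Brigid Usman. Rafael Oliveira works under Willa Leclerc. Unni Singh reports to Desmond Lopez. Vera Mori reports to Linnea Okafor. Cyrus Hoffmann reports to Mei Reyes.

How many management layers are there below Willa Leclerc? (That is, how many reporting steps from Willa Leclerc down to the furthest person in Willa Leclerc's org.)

2

The longest chain under Willa Leclerc runs Willa Leclerc → Rafael Oliveira → Zelda Ahmed, which is 2 levels below Willa Leclerc.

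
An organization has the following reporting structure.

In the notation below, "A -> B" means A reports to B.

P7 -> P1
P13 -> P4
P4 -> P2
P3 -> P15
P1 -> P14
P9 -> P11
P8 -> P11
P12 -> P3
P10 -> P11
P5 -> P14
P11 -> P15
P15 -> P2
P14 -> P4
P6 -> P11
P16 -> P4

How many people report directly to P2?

2

P2 directly manages P15, P4. That is 2 direct reports.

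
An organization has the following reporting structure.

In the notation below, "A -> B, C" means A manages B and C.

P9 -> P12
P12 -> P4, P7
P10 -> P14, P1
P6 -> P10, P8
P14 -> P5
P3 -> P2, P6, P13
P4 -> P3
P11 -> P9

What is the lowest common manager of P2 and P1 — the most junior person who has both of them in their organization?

P2's chain of managers is P3, P4, P12, P9, P11. P1's chain of managers is P10, P6, P3, P4, P12, P9, P11. The first manager that appears in both chains is P3.

P3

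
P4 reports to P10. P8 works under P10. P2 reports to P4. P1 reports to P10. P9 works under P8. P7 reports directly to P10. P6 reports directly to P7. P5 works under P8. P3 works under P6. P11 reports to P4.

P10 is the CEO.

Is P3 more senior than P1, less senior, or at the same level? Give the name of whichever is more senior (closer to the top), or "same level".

P3 is 3 levels below P10; P1 is 1. P1 is higher.

P1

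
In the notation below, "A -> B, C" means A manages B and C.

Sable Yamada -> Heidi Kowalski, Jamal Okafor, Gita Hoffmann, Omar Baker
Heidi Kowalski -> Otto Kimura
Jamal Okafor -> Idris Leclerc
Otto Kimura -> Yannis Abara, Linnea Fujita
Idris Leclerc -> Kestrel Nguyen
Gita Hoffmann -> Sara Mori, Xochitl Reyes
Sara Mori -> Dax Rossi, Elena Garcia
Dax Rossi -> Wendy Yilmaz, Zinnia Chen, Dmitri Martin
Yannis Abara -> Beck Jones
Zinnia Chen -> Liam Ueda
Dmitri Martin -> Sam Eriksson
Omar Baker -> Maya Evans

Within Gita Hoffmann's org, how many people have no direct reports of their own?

5

The people in Gita Hoffmann's organization with no one reporting to them are Xochitl Reyes, Elena Garcia, Sam Eriksson, Liam Ueda, Wendy Yilmaz. That is 5.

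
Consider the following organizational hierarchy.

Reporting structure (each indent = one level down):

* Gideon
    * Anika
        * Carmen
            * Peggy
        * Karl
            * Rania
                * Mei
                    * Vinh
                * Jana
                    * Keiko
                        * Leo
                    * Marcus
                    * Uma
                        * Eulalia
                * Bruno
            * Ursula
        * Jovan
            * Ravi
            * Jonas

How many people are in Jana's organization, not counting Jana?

5

Jana directly manages Keiko, Marcus, Uma. Under Keiko: Leo (1). Marcus has no reports. Under Uma: Eulalia (1). So Jana's organization is 3 direct reports plus everyone under them: 2 + 1 + 2 = 5.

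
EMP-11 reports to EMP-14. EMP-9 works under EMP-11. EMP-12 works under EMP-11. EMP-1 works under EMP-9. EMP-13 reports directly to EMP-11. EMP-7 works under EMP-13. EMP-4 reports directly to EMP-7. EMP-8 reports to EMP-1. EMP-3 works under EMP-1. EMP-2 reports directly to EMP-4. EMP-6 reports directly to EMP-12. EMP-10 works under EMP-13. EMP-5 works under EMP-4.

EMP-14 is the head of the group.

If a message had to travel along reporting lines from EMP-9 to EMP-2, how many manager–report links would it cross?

5

EMP-9 is 1 level below EMP-11, and EMP-2 is 4 levels below EMP-11 (their lowest common manager). The shortest path runs up from EMP-9 to EMP-11 and back down to EMP-2: 1 + 4 = 5 links.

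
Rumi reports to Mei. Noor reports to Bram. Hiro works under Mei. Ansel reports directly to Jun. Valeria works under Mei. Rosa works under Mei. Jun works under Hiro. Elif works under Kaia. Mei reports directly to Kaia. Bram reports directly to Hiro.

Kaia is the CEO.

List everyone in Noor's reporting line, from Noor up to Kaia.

Noor -> Bram -> Hiro -> Mei -> Kaia

Noor reports to Bram. Bram reports to Hiro. Hiro reports to Mei. Mei reports to Kaia. Kaia is at the top.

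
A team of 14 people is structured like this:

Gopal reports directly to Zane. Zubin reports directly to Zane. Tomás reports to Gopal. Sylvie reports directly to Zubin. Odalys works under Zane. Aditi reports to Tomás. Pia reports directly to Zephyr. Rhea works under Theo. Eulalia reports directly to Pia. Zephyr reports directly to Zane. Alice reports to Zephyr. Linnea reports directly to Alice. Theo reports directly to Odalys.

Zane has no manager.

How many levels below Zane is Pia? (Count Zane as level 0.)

Chain from Pia up to Zane: Pia → Zephyr → Zane. That is 2 steps up, so Pia is 2 levels below Zane.

2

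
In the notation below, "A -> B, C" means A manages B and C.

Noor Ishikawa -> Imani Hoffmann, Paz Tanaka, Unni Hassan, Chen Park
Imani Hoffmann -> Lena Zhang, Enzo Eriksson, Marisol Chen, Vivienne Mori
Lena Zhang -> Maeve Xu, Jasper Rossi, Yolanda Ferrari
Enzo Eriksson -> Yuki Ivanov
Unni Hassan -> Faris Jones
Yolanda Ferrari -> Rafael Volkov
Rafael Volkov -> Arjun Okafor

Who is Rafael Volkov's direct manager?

Yolanda Ferrari

Rafael Volkov reports directly to Yolanda Ferrari.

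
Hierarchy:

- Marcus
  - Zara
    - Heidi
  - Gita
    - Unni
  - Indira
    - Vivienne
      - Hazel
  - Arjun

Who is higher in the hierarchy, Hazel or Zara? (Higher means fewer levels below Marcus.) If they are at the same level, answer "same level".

Hazel is 3 levels below Marcus; Zara is 1. Zara is higher.

Zara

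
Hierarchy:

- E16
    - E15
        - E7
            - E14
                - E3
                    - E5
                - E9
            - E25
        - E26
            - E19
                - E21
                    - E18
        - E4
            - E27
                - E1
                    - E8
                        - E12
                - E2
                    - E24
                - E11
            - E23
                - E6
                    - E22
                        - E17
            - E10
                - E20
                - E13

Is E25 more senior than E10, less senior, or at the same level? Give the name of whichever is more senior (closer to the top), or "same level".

same level

Both E25 and E10 are 3 levels below E16.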